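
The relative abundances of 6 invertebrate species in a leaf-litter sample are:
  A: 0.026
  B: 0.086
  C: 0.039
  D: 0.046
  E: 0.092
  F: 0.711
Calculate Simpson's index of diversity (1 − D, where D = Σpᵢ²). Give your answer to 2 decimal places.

0.47

D = 0.026² + 0.086² + 0.039² + 0.046² + 0.092² + 0.711² = 0.0007 + 0.0074 + 0.0015 + 0.0021 + 0.0085 + 0.5055 = 0.5257 (working shown to 4 dp, full precision carried).
So 1 − D = 0.4743, i.e. 0.47 to 2 decimal places.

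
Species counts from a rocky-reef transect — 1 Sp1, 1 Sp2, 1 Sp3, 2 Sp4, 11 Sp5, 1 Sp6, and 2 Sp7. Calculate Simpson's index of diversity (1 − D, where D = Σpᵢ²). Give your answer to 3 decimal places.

Total N = 1+1+1+2+11+1+2 = 19, so the proportions are 0.05263, 0.05263, 0.05263, 0.10526, 0.57895, 0.05263, 0.10526 (working shown to 5 dp, full precision carried).
D = 0.05263² + 0.05263² + 0.05263² + 0.10526² + 0.57895² + 0.05263² + 0.10526² = 0.00277 + 0.00277 + 0.00277 + 0.01108 + 0.33518 + 0.00277 + 0.01108 = 0.36842.
So 1 − D = 0.63158, i.e. 0.632 to 3 decimal places.

0.632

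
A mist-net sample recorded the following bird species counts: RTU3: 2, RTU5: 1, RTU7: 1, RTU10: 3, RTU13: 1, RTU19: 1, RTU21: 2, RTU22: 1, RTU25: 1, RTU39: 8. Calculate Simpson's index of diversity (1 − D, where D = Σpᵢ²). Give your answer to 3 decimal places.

Total N = 2+1+1+3+1+1+2+1+1+8 = 21, so the proportions are 0.09524, 0.04762, 0.04762, 0.14286, 0.04762, 0.04762, 0.09524, 0.04762, 0.04762, 0.38095 (working shown to 5 dp, full precision carried).
D = 0.09524² + 0.04762² + 0.04762² + 0.14286² + 0.04762² + 0.04762² + 0.09524² + 0.04762² + 0.04762² + 0.38095² = 0.00907 + 0.00227 + 0.00227 + 0.02041 + 0.00227 + 0.00227 + 0.00907 + 0.00227 + 0.00227 + 0.14512 = 0.19728.
So 1 − D = 0.80272, i.e. 0.803 to 3 decimal places.

0.803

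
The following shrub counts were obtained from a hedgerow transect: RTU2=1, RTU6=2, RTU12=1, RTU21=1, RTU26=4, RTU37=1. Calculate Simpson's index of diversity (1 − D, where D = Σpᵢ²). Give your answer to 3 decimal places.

0.760

Total N = 1+2+1+1+4+1 = 10, so the proportions are 0.1, 0.2, 0.1, 0.1, 0.4, 0.1 (working shown to 5 dp, full precision carried).
D = 0.1² + 0.2² + 0.1² + 0.1² + 0.4² + 0.1² = 0.01000 + 0.04000 + 0.01000 + 0.01000 + 0.16000 + 0.01000 = 0.24000.
So 1 − D = 0.76000, i.e. 0.760 to 3 decimal places.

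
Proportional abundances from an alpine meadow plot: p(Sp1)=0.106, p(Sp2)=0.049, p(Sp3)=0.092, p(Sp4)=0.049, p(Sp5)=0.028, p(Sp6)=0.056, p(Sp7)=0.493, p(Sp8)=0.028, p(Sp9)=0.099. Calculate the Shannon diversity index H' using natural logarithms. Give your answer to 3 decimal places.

Each pᵢ ln pᵢ term (working shown to 5 dp, full precision carried): 0.106×(-2.24432)=-0.23790, 0.049×(-3.01593)=-0.14778, 0.092×(-2.38597)=-0.21951, 0.049×(-3.01593)=-0.14778, 0.028×(-3.57555)=-0.10012, 0.056×(-2.88240)=-0.16141, 0.493×(-0.70725)=-0.34867, 0.028×(-3.57555)=-0.10012, 0.099×(-2.31264)=-0.22895.
Sum = -1.69224, so H' = 1.692.

1.692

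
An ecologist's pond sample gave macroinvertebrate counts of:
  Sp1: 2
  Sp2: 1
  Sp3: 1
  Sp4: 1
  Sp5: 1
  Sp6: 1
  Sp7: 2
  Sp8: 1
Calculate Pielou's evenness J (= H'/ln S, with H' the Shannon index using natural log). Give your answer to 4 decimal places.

0.9740

Total N = 2+1+1+1+1+1+2+1 = 10, so the proportions are 0.2, 0.1, 0.1, 0.1, 0.1, 0.1, 0.2, 0.1 (working shown to 6 dp, full precision carried).
H' = −Σ pᵢ ln pᵢ = −((-0.321888) + (-0.230259) + (-0.230259) + (-0.230259) + (-0.230259) + (-0.230259) + (-0.321888) + (-0.230259)) = 2.025326.
With S = 8 species, ln S = 2.079442, so J = 2.025326/2.079442 = 0.973976, i.e. 0.9740 to 4 decimal places.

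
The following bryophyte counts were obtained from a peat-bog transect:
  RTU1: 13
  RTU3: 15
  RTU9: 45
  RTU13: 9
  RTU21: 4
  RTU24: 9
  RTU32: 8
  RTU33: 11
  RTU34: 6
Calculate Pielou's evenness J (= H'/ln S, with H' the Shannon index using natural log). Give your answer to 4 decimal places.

0.8737

Total N = 13+15+45+9+4+9+8+11+6 = 120, so the proportions are 0.108333, 0.125, 0.375, 0.075, 0.033333, 0.075, 0.066667, 0.091667, 0.05 (working shown to 6 dp, full precision carried).
H' = −Σ pᵢ ln pᵢ = −((-0.240775) + (-0.259930) + (-0.367811) + (-0.194270) + (-0.113373) + (-0.194270) + (-0.180537) + (-0.219046) + (-0.149787)) = 1.919800.
With S = 9 species, ln S = 2.197225, so J = 1.919800/2.197225 = 0.873738, i.e. 0.8737 to 4 decimal places.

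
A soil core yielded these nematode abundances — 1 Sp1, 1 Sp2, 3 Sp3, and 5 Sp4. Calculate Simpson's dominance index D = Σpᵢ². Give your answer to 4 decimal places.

0.3600

Total N = 1+1+3+5 = 10, so the proportions are 0.1, 0.1, 0.3, 0.5 (working shown to 6 dp, full precision carried).
D = 0.1² + 0.1² + 0.3² + 0.5² = 0.010000 + 0.010000 + 0.090000 + 0.250000 = 0.360000.
To 4 decimal places, D = 0.3600.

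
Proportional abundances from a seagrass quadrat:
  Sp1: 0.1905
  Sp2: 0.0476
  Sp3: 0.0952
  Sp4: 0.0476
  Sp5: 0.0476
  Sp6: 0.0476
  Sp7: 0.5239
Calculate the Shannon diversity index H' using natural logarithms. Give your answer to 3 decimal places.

1.458

Each pᵢ ln pᵢ term (working shown to 5 dp, full precision carried): 0.1905×(-1.65810)=-0.31587, 0.0476×(-3.04492)=-0.14494, 0.0952×(-2.35178)=-0.22389, 0.0476×(-3.04492)=-0.14494, 0.0476×(-3.04492)=-0.14494, 0.0476×(-3.04492)=-0.14494, 0.5239×(-0.64645)=-0.33868.
Sum = -1.45819, so H' = 1.458.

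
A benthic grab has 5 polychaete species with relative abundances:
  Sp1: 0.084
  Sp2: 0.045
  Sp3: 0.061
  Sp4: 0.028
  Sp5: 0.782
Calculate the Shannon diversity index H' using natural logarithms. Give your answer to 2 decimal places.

0.81

Each pᵢ ln pᵢ term (working shown to 4 dp, full precision carried): 0.084×(-2.4769)=-0.2081, 0.045×(-3.1011)=-0.1395, 0.061×(-2.7969)=-0.1706, 0.028×(-3.5756)=-0.1001, 0.782×(-0.2459)=-0.1923.
Sum = -0.8106, so H' = 0.81.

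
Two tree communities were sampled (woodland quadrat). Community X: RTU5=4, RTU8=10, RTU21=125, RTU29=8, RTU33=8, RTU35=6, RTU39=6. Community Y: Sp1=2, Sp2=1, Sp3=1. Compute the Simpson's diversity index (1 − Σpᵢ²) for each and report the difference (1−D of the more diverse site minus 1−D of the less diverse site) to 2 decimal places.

0.20

Community X: N=167, proportions 0.024, 0.0599, 0.7485, 0.0479, 0.0479, 0.0359, 0.0359, giving 1−D = 0.4284 (working shown to 4 dp, full precision carried).
Community Y: N=4, proportions 0.5, 0.25, 0.25, giving 1−D = 0.6250.
Difference = |0.4284 − 0.6250| = 0.1966, i.e. 0.20 to 2 decimal places.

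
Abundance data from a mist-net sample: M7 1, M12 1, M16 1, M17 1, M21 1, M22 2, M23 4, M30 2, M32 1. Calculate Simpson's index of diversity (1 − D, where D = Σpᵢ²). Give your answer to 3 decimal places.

0.847

Total N = 1+1+1+1+1+2+4+2+1 = 14, so the proportions are 0.07143, 0.07143, 0.07143, 0.07143, 0.07143, 0.14286, 0.28571, 0.14286, 0.07143 (working shown to 5 dp, full precision carried).
D = 0.07143² + 0.07143² + 0.07143² + 0.07143² + 0.07143² + 0.14286² + 0.28571² + 0.14286² + 0.07143² = 0.00510 + 0.00510 + 0.00510 + 0.00510 + 0.00510 + 0.02041 + 0.08163 + 0.02041 + 0.00510 = 0.15306.
So 1 − D = 0.84694, i.e. 0.847 to 3 decimal places.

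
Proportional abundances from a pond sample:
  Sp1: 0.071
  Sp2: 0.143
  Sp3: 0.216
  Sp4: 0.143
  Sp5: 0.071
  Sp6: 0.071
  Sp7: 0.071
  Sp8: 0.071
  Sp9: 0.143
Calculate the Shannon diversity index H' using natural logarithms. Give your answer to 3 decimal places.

Each pᵢ ln pᵢ term (working shown to 5 dp, full precision carried): 0.071×(-2.64508)=-0.18780, 0.143×(-1.94491)=-0.27812, 0.216×(-1.53248)=-0.33102, 0.143×(-1.94491)=-0.27812, 0.071×(-2.64508)=-0.18780, 0.071×(-2.64508)=-0.18780, 0.071×(-2.64508)=-0.18780, 0.071×(-2.64508)=-0.18780, 0.143×(-1.94491)=-0.27812.
Sum = -2.10438, so H' = 2.104.

2.104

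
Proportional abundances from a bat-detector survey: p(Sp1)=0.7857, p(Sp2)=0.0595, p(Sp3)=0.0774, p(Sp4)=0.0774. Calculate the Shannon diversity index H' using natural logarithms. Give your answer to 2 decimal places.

0.75

Each pᵢ ln pᵢ term (working shown to 4 dp, full precision carried): 0.7857×(-0.2412)=-0.1895, 0.0595×(-2.8218)=-0.1679, 0.0774×(-2.5588)=-0.1980, 0.0774×(-2.5588)=-0.1980.
Sum = -0.7535, so H' = 0.75.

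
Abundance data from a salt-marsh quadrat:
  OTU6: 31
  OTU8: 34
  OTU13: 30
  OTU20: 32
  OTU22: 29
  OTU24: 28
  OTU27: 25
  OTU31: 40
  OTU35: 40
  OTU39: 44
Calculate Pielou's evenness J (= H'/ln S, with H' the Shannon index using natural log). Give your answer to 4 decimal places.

0.9935

Total N = 31+34+30+32+29+28+25+40+40+44 = 333, so the proportions are 0.093093, 0.102102, 0.09009, 0.096096, 0.087087, 0.084084, 0.075075, 0.12012, 0.12012, 0.132132 (working shown to 6 dp, full precision carried).
H' = −Σ pᵢ ln pᵢ = −((-0.221017) + (-0.232975) + (-0.216842) + (-0.225096) + (-0.212566) + (-0.208187) + (-0.194389) + (-0.254566) + (-0.254566) + (-0.267429)) = 2.287634.
With S = 10 species, ln S = 2.302585, so J = 2.287634/2.302585 = 0.993507, i.e. 0.9935 to 4 decimal places.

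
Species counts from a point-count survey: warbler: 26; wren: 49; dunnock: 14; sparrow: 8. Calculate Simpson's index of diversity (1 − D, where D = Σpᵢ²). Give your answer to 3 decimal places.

Total N = 26+49+14+8 = 97, so the proportions are 0.26804, 0.50515, 0.14433, 0.08247 (working shown to 5 dp, full precision carried).
D = 0.26804² + 0.50515² + 0.14433² + 0.08247² = 0.07185 + 0.25518 + 0.02083 + 0.00680 = 0.35466.
So 1 − D = 0.64534, i.e. 0.645 to 3 decimal places.

0.645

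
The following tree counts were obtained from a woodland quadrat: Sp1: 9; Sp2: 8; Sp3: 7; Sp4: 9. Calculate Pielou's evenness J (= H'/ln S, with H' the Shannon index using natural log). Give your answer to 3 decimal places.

Total N = 9+8+7+9 = 33, so the proportions are 0.27273, 0.24242, 0.21212, 0.27273 (working shown to 5 dp, full precision carried).
H' = −Σ pᵢ ln pᵢ = −((-0.35435) + (-0.34353) + (-0.32891) + (-0.35435)) = 1.38115.
With S = 4 species, ln S = 1.38629, so J = 1.38115/1.38629 = 0.99629, i.e. 0.996 to 3 decimal places.

0.996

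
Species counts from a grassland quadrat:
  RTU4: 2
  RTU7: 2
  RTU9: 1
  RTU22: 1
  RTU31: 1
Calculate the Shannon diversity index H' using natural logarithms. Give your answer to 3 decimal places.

1.550

Total N = 2+2+1+1+1 = 7, so the proportions are 0.28571, 0.28571, 0.14286, 0.14286, 0.14286 (working shown to 5 dp, full precision carried).
Each pᵢ ln pᵢ term: 0.28571×(-1.25276)=-0.35793, 0.28571×(-1.25276)=-0.35793, 0.14286×(-1.94591)=-0.27799, 0.14286×(-1.94591)=-0.27799, 0.14286×(-1.94591)=-0.27799.
Sum = -1.54983, so H' = 1.550.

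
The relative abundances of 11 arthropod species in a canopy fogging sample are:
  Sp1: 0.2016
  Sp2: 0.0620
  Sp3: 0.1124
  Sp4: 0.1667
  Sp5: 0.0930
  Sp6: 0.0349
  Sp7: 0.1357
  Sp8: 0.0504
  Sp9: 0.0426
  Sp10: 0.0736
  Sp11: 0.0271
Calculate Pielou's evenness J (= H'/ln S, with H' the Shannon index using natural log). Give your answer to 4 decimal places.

0.9272

H' = −Σ pᵢ ln pᵢ = −((-0.322856) + (-0.172398) + (-0.245672) + (-0.298653) + (-0.220889) + (-0.117099) + (-0.271035) + (-0.150583) + (-0.134441) + (-0.192031) + (-0.097783)) = 2.223441 (working shown to 6 dp, full precision carried).
With S = 11 species, ln S = 2.397895, so J = 2.223441/2.397895 = 0.927247, i.e. 0.9272 to 4 decimal places.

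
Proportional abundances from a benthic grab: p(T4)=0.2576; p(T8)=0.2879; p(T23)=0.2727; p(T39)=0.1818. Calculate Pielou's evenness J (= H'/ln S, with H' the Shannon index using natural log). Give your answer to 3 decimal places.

H' = −Σ pᵢ ln pᵢ = −((-0.34940) + (-0.35848) + (-0.35434) + (-0.30994)) = 1.37215 (working shown to 5 dp, full precision carried).
With S = 4 species, ln S = 1.38629, so J = 1.37215/1.38629 = 0.98980, i.e. 0.990 to 3 decimal places.

0.990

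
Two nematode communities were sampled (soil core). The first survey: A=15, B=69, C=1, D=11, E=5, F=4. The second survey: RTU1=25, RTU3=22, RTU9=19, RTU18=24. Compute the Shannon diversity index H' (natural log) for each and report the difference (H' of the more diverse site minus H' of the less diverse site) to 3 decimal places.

The first survey: N=105, proportions 0.14286, 0.65714, 0.00952, 0.10476, 0.04762, 0.0381, giving H' = 1.10402 (working shown to 5 dp, full precision carried).
The second survey: N=90, proportions 0.27778, 0.24444, 0.21111, 0.26667, giving H' = 1.38100.
Difference = |1.10402 − 1.38100| = 0.27698, i.e. 0.277 to 3 decimal places.

0.277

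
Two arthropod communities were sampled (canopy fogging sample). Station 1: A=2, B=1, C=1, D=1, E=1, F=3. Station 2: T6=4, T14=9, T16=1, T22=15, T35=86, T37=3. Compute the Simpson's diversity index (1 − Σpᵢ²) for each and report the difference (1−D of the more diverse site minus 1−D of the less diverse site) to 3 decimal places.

Station 1: N=9, proportions 0.222222, 0.111111, 0.111111, 0.111111, 0.111111, 0.333333, giving 1−D = 0.790123 (working shown to 6 dp, full precision carried).
Station 2: N=118, proportions 0.033898, 0.076271, 0.008475, 0.127119, 0.728814, 0.025424, giving 1−D = 0.444987.
Difference = |0.790123 − 0.444987| = 0.345136, i.e. 0.345 to 3 decimal places.

0.345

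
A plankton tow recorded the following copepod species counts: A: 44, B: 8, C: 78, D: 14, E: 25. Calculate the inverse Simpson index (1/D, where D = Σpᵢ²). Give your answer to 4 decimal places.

Total N = 44+8+78+14+25 = 169, so the proportions are 0.26035503, 0.04733728, 0.46153846, 0.08284024, 0.14792899 (working shown to 8 dp, full precision carried).
D = 0.26035503² + 0.04733728² + 0.46153846² + 0.08284024² + 0.14792899² = 0.06778474 + 0.00224082 + 0.21301775 + 0.00686250 + 0.02188299 = 0.31178880.
So 1/D = 3.207299, i.e. 3.2073 to 4 decimal places.

3.2073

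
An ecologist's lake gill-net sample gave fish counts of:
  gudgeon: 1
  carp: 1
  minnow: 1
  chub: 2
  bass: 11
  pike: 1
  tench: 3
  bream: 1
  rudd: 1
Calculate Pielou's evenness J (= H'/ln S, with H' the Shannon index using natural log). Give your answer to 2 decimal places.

Total N = 1+1+1+2+11+1+3+1+1 = 22, so the proportions are 0.0455, 0.0455, 0.0455, 0.0909, 0.5, 0.0455, 0.1364, 0.0455, 0.0455 (working shown to 4 dp, full precision carried).
H' = −Σ pᵢ ln pᵢ = −((-0.1405) + (-0.1405) + (-0.1405) + (-0.2180) + (-0.3466) + (-0.1405) + (-0.2717) + (-0.1405) + (-0.1405)) = 1.6793.
With S = 9 species, ln S = 2.1972, so J = 1.6793/2.1972 = 0.7643, i.e. 0.76 to 2 decimal places.

0.76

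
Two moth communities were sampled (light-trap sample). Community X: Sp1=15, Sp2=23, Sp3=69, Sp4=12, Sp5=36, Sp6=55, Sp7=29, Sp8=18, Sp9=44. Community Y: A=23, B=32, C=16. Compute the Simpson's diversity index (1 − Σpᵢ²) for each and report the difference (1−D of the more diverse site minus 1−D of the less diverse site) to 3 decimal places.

Community X: N=301, proportions 0.04983, 0.07641, 0.22924, 0.03987, 0.1196, 0.18272, 0.09635, 0.0598, 0.14618, giving 1−D = 0.85562 (working shown to 5 dp, full precision carried).
Community Y: N=71, proportions 0.32394, 0.4507, 0.22535, giving 1−D = 0.64114.
Difference = |0.85562 − 0.64114| = 0.21448, i.e. 0.214 to 3 decimal places.

0.214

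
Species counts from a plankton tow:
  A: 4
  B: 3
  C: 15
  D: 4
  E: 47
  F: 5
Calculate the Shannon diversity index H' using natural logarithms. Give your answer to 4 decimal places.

Total N = 4+3+15+4+47+5 = 78, so the proportions are 0.051282, 0.038462, 0.192308, 0.051282, 0.602564, 0.064103 (working shown to 6 dp, full precision carried).
Each pᵢ ln pᵢ term: 0.051282×(-2.970414)=-0.152329, 0.038462×(-3.258097)=-0.125311, 0.192308×(-1.648659)=-0.317050, 0.051282×(-2.970414)=-0.152329, 0.602564×(-0.506561)=-0.305236, 0.064103×(-2.747271)=-0.176107.
Sum = -1.228362, so H' = 1.2284.

1.2284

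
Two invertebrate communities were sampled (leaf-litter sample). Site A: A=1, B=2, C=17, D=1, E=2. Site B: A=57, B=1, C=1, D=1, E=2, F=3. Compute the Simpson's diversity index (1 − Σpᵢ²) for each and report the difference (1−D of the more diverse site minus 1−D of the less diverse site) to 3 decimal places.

Site A: N=23, proportions 0.04348, 0.08696, 0.73913, 0.04348, 0.08696, giving 1−D = 0.43478 (working shown to 5 dp, full precision carried).
Site B: N=65, proportions 0.87692, 0.01538, 0.01538, 0.01538, 0.03077, 0.04615, giving 1−D = 0.22722.
Difference = |0.43478 − 0.22722| = 0.20756, i.e. 0.208 to 3 decimal places.

0.208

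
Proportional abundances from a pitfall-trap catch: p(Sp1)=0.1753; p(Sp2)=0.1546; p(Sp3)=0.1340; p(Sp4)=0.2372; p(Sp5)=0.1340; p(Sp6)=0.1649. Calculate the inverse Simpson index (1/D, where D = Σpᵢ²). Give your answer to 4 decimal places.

D = 0.1753² + 0.1546² + 0.134² + 0.2372² + 0.134² + 0.1649² = 0.03073009 + 0.02390116 + 0.01795600 + 0.05626384 + 0.01795600 + 0.02719201 = 0.17399910 (working shown to 8 dp, full precision carried).
So 1/D = 5.747156, i.e. 5.7472 to 4 decimal places.

5.7472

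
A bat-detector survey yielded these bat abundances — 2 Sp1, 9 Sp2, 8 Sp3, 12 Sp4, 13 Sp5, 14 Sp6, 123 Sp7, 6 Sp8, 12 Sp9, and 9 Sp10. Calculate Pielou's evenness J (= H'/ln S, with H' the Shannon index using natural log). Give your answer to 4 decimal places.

0.6683

Total N = 2+9+8+12+13+14+123+6+12+9 = 208, so the proportions are 0.009615, 0.043269, 0.038462, 0.057692, 0.0625, 0.067308, 0.591346, 0.028846, 0.057692, 0.043269 (working shown to 6 dp, full precision carried).
H' = −Σ pᵢ ln pᵢ = −((-0.044658) + (-0.135879) + (-0.125311) + (-0.164575) + (-0.173287) + (-0.181629) + (-0.310666) + (-0.102282) + (-0.164575) + (-0.135879)) = 1.538740.
With S = 10 species, ln S = 2.302585, so J = 1.538740/2.302585 = 0.668266, i.e. 0.6683 to 4 decimal places.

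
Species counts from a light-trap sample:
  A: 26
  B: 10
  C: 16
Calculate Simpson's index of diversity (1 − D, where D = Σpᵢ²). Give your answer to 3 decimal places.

0.618

Total N = 26+10+16 = 52, so the proportions are 0.5, 0.19231, 0.30769 (working shown to 5 dp, full precision carried).
D = 0.5² + 0.19231² + 0.30769² = 0.25000 + 0.03698 + 0.09467 = 0.38166.
So 1 − D = 0.61834, i.e. 0.618 to 3 decimal places.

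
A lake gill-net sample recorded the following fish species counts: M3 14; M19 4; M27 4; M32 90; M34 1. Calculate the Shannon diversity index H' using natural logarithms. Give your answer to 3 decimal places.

0.718

Total N = 14+4+4+90+1 = 113, so the proportions are 0.12389, 0.0354, 0.0354, 0.79646, 0.00885 (working shown to 5 dp, full precision carried).
Each pᵢ ln pᵢ term: 0.12389×(-2.08833)=-0.25873, 0.0354×(-3.34109)=-0.11827, 0.0354×(-3.34109)=-0.11827, 0.79646×(-0.22758)=-0.18126, 0.00885×(-4.72739)=-0.04184.
Sum = -0.71836, so H' = 0.718.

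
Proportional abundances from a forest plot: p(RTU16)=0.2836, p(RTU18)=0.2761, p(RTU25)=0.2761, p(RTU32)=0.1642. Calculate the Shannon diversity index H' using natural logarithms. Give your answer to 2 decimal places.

1.36

Each pᵢ ln pᵢ term (working shown to 4 dp, full precision carried): 0.2836×(-1.2602)=-0.3574, 0.2761×(-1.2870)=-0.3553, 0.2761×(-1.2870)=-0.3553, 0.1642×(-1.8067)=-0.2967.
Sum = -1.3647, so H' = 1.36.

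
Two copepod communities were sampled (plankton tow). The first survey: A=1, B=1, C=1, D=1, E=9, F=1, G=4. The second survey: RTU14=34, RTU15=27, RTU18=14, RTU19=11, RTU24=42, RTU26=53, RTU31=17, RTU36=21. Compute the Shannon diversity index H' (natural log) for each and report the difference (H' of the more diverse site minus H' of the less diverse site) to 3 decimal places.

The first survey: N=18, proportions 0.05556, 0.05556, 0.05556, 0.05556, 0.5, 0.05556, 0.22222, giving H' = 1.48369 (working shown to 5 dp, full precision carried).
The second survey: N=219, proportions 0.15525, 0.12329, 0.06393, 0.05023, 0.19178, 0.24201, 0.07763, 0.09589, giving H' = 1.95658.
Difference = |1.48369 − 1.95658| = 0.47289, i.e. 0.473 to 3 decimal places.

0.473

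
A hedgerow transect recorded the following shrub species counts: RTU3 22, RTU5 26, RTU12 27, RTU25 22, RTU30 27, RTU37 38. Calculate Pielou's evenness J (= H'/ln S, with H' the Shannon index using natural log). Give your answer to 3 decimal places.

Total N = 22+26+27+22+27+38 = 162, so the proportions are 0.1358, 0.16049, 0.16667, 0.1358, 0.16667, 0.23457 (working shown to 5 dp, full precision carried).
H' = −Σ pᵢ ln pᵢ = −((-0.27114) + (-0.29362) + (-0.29863) + (-0.27114) + (-0.29863) + (-0.34013)) = 1.77328.
With S = 6 species, ln S = 1.79176, so J = 1.77328/1.79176 = 0.98968, i.e. 0.990 to 3 decimal places.

0.990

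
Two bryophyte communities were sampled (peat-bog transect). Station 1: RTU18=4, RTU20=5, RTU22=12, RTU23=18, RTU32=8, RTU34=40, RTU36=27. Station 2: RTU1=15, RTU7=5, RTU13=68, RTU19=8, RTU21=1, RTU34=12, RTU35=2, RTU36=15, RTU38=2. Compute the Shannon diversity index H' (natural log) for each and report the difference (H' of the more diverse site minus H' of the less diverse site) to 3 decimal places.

Station 1: N=114, proportions 0.03509, 0.04386, 0.10526, 0.15789, 0.07018, 0.35088, 0.23684, giving H' = 1.67816 (working shown to 5 dp, full precision carried).
Station 2: N=128, proportions 0.11719, 0.03906, 0.53125, 0.0625, 0.00781, 0.09375, 0.01562, 0.11719, 0.01562, giving H' = 1.52826.
Difference = |1.67816 − 1.52826| = 0.14990, i.e. 0.150 to 3 decimal places.

0.150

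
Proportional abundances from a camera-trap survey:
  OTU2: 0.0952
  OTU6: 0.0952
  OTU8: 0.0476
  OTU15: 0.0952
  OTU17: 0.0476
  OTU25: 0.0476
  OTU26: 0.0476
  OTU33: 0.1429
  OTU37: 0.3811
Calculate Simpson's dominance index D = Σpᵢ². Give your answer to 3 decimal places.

0.202

D = 0.0952² + 0.0952² + 0.0476² + 0.0952² + 0.0476² + 0.0476² + 0.0476² + 0.1429² + 0.3811² = 0.00906 + 0.00906 + 0.00227 + 0.00906 + 0.00227 + 0.00227 + 0.00227 + 0.02042 + 0.14524 = 0.20191 (working shown to 5 dp, full precision carried).
To 3 decimal places, D = 0.202.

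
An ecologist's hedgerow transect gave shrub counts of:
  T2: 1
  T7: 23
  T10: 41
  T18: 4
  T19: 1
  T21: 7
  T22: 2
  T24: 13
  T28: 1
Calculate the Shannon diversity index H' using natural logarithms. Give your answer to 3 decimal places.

1.540

Total N = 1+23+41+4+1+7+2+13+1 = 93, so the proportions are 0.01075, 0.24731, 0.44086, 0.04301, 0.01075, 0.07527, 0.02151, 0.13978, 0.01075 (working shown to 5 dp, full precision carried).
Each pᵢ ln pᵢ term: 0.01075×(-4.53260)=-0.04874, 0.24731×(-1.39711)=-0.34552, 0.44086×(-0.81903)=-0.36108, 0.04301×(-3.14631)=-0.13532, 0.01075×(-4.53260)=-0.04874, 0.07527×(-2.58669)=-0.19470, 0.02151×(-3.83945)=-0.08257, 0.13978×(-1.96765)=-0.27505, 0.01075×(-4.53260)=-0.04874.
Sum = -1.54045, so H' = 1.540.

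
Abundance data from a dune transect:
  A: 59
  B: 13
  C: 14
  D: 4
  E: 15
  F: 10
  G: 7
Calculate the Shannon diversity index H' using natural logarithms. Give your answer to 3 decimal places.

Total N = 59+13+14+4+15+10+7 = 122, so the proportions are 0.48361, 0.10656, 0.11475, 0.03279, 0.12295, 0.08197, 0.05738 (working shown to 5 dp, full precision carried).
Each pᵢ ln pᵢ term: 0.48361×(-0.72648)=-0.35133, 0.10656×(-2.23907)=-0.23859, 0.11475×(-2.16496)=-0.24844, 0.03279×(-3.41773)=-0.11206, 0.12295×(-2.09597)=-0.25770, 0.08197×(-2.50144)=-0.20504, 0.05738×(-2.85811)=-0.16399.
Sum = -1.57714, so H' = 1.577.

1.577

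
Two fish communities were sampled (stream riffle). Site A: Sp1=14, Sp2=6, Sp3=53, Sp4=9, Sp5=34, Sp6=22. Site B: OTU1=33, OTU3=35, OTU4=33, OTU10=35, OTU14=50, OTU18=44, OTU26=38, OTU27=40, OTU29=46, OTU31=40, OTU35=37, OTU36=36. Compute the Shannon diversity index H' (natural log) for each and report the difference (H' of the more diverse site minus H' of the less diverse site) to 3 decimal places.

0.925

Site A: N=138, proportions 0.1014493, 0.0434783, 0.384058, 0.0652174, 0.2463768, 0.1594203, giving H' = 1.5519128 (working shown to 7 dp, full precision carried).
Site B: N=467, proportions 0.0706638, 0.0749465, 0.0706638, 0.0749465, 0.1070664, 0.0942184, 0.0813704, 0.0856531, 0.0985011, 0.0856531, 0.0792291, 0.0770878, giving H' = 2.4764874.
Difference = |1.5519128 − 2.4764874| = 0.9245746, i.e. 0.925 to 3 decimal places.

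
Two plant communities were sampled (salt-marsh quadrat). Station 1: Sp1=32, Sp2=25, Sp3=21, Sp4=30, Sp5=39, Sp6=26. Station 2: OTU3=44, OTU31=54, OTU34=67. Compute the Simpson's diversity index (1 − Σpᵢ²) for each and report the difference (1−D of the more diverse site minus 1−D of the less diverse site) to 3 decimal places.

0.170

Station 1: N=173, proportions 0.18497, 0.14451, 0.12139, 0.17341, 0.22543, 0.15029, giving 1−D = 0.82669 (working shown to 5 dp, full precision carried).
Station 2: N=165, proportions 0.26667, 0.32727, 0.40606, giving 1−D = 0.65690.
Difference = |0.82669 − 0.65690| = 0.16979, i.e. 0.170 to 3 decimal places.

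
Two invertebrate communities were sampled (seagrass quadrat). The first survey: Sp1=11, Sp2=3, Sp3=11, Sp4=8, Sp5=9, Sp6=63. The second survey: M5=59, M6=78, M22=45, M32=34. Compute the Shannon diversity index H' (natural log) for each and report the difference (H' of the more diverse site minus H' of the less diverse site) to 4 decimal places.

0.0526

The first survey: N=105, proportions 0.1047619, 0.0285714, 0.1047619, 0.0761905, 0.0857143, 0.6, giving H' = 1.2875073 (working shown to 7 dp, full precision carried).
The second survey: N=216, proportions 0.2731481, 0.3611111, 0.2083333, 0.1574074, giving H' = 1.3401207.
Difference = |1.2875073 − 1.3401207| = 0.0526134, i.e. 0.0526 to 4 decimal places.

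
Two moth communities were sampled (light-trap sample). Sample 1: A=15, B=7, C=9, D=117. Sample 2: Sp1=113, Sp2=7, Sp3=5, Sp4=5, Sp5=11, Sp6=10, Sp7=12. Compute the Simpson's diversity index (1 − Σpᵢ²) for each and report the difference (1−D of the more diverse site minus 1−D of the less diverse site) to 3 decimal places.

Sample 1: N=148, proportions 0.10135, 0.0473, 0.06081, 0.79054, giving 1−D = 0.35884 (working shown to 5 dp, full precision carried).
Sample 2: N=163, proportions 0.69325, 0.04294, 0.03067, 0.03067, 0.06748, 0.06135, 0.07362, giving 1−D = 0.50194.
Difference = |0.35884 − 0.50194| = 0.14310, i.e. 0.143 to 3 decimal places.

0.143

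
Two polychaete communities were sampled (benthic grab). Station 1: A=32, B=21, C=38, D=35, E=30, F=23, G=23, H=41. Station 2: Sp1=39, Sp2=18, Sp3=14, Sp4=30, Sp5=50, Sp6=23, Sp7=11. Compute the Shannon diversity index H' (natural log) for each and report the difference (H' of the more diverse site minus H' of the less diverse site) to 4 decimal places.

Station 1: N=243, proportions 0.131687, 0.08642, 0.156379, 0.144033, 0.123457, 0.09465, 0.09465, 0.168724, giving H' = 2.052613 (working shown to 6 dp, full precision carried).
Station 2: N=185, proportions 0.210811, 0.097297, 0.075676, 0.162162, 0.27027, 0.124324, 0.059459, giving H' = 1.825855.
Difference = |2.052613 − 1.825855| = 0.226758, i.e. 0.2268 to 4 decimal places.

0.2268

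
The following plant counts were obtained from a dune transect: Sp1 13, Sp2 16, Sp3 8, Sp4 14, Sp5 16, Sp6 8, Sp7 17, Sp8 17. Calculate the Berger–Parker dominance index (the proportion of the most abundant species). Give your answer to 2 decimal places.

Total N = 13+16+8+14+16+8+17+17 = 109, so the proportions are 0.1193, 0.1468, 0.0734, 0.1284, 0.1468, 0.0734, 0.156, 0.156 (working shown to 4 dp, full precision carried).
The largest proportion is 0.156, i.e. d = 0.16 to 2 decimal places.

0.16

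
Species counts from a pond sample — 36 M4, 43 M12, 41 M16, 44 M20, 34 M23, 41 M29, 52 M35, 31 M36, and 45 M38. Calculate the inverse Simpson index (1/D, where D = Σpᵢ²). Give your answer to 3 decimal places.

8.810

Total N = 36+43+41+44+34+41+52+31+45 = 367, so the proportions are 0.0980926, 0.1171662, 0.1117166, 0.119891, 0.0926431, 0.1117166, 0.1416894, 0.0844687, 0.1226158 (working shown to 7 dp, full precision carried).
D = 0.0980926² + 0.1171662² + 0.1117166² + 0.119891² + 0.0926431² + 0.1117166² + 0.1416894² + 0.0844687² + 0.1226158² = 0.0096222 + 0.0137279 + 0.0124806 + 0.0143739 + 0.0085827 + 0.0124806 + 0.0200759 + 0.0071350 + 0.0150346 = 0.1135134.
So 1/D = 8.80954, i.e. 8.810 to 3 decimal places.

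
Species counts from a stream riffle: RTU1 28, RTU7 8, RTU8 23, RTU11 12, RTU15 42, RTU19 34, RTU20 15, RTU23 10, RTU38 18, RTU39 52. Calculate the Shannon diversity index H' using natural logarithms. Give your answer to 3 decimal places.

Total N = 28+8+23+12+42+34+15+10+18+52 = 242, so the proportions are 0.1157, 0.03306, 0.09504, 0.04959, 0.17355, 0.1405, 0.06198, 0.04132, 0.07438, 0.21488 (working shown to 5 dp, full precision carried).
Each pᵢ ln pᵢ term: 0.1157×(-2.15673)=-0.24954, 0.03306×(-3.40950)=-0.11271, 0.09504×(-2.35344)=-0.22367, 0.04959×(-3.00403)=-0.14896, 0.17355×(-1.75127)=-0.30394, 0.1405×(-1.96258)=-0.27573, 0.06198×(-2.78089)=-0.17237, 0.04132×(-3.18635)=-0.13167, 0.07438×(-2.59857)=-0.19328, 0.21488×(-1.53769)=-0.33041.
Sum = -2.14229, so H' = 2.142.

2.142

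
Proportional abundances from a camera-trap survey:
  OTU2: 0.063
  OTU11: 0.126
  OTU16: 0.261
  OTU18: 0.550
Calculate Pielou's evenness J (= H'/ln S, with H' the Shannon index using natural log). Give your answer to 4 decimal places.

0.8040

H' = −Σ pᵢ ln pᵢ = −((-0.174171) + (-0.261006) + (-0.350584) + (-0.328810)) = 1.114571 (working shown to 6 dp, full precision carried).
With S = 4 species, ln S = 1.386294, so J = 1.114571/1.386294 = 0.803993, i.e. 0.8040 to 4 decimal places.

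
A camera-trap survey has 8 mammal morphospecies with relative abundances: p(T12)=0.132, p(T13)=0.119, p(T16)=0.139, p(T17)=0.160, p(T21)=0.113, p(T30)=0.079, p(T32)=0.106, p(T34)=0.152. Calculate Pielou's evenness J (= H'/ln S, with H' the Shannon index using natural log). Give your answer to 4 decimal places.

0.9903

H' = −Σ pᵢ ln pᵢ = −((-0.267294) + (-0.253307) + (-0.274286) + (-0.293213) + (-0.246382) + (-0.200526) + (-0.237898) + (-0.286349)) = 2.059254 (working shown to 6 dp, full precision carried).
With S = 8 species, ln S = 2.079442, so J = 2.059254/2.079442 = 0.990292, i.e. 0.9903 to 4 decimal places.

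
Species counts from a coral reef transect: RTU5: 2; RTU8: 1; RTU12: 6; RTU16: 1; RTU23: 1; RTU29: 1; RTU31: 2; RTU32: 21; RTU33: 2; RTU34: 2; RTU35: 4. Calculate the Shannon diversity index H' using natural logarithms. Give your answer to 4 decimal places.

1.7664

Total N = 2+1+6+1+1+1+2+21+2+2+4 = 43, so the proportions are 0.046512, 0.023256, 0.139535, 0.023256, 0.023256, 0.023256, 0.046512, 0.488372, 0.046512, 0.046512, 0.093023 (working shown to 6 dp, full precision carried).
Each pᵢ ln pᵢ term: 0.046512×(-3.068053)=-0.142700, 0.023256×(-3.761200)=-0.087470, 0.139535×(-1.969441)=-0.274806, 0.023256×(-3.761200)=-0.087470, 0.023256×(-3.761200)=-0.087470, 0.023256×(-3.761200)=-0.087470, 0.046512×(-3.068053)=-0.142700, 0.488372×(-0.716678)=-0.350005, 0.046512×(-3.068053)=-0.142700, 0.046512×(-3.068053)=-0.142700, 0.093023×(-2.374906)=-0.220921.
Sum = -1.766412, so H' = 1.7664.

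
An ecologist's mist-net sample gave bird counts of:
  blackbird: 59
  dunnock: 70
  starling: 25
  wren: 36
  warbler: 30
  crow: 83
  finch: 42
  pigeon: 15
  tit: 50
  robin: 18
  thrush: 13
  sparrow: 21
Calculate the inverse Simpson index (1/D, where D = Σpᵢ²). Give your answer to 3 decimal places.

9.077

Total N = 59+70+25+36+30+83+42+15+50+18+13+21 = 462, so the proportions are 0.1277056, 0.1515152, 0.0541126, 0.0779221, 0.0649351, 0.1796537, 0.0909091, 0.0324675, 0.1082251, 0.038961, 0.0281385, 0.0454545 (working shown to 7 dp, full precision carried).
D = 0.1277056² + 0.1515152² + 0.0541126² + 0.0779221² + 0.0649351² + 0.1796537² + 0.0909091² + 0.0324675² + 0.1082251² + 0.038961² + 0.0281385² + 0.0454545² = 0.0163087 + 0.0229568 + 0.0029282 + 0.0060719 + 0.0042166 + 0.0322754 + 0.0082645 + 0.0010541 + 0.0117127 + 0.0015180 + 0.0007918 + 0.0020661 = 0.1101647.
So 1/D = 9.07732, i.e. 9.077 to 3 decimal places.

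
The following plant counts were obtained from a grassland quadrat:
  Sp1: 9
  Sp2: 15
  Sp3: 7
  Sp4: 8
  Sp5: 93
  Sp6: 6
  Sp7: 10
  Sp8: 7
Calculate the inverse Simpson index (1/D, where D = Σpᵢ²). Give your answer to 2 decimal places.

Total N = 9+15+7+8+93+6+10+7 = 155, so the proportions are 0.05806, 0.09677, 0.04516, 0.05161, 0.6, 0.03871, 0.06452, 0.04516 (working shown to 5 dp, full precision carried).
D = 0.05806² + 0.09677² + 0.04516² + 0.05161² + 0.6² + 0.03871² + 0.06452² + 0.04516² = 0.00337 + 0.00937 + 0.00204 + 0.00266 + 0.36000 + 0.00150 + 0.00416 + 0.00204 = 0.38514.
So 1/D = 2.5965, i.e. 2.60 to 2 decimal places.

2.60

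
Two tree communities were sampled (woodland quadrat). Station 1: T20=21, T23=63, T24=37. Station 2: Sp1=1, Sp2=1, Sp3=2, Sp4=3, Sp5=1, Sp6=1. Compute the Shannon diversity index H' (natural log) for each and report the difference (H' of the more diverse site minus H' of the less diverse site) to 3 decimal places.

0.671

Station 1: N=121, proportions 0.17355, 0.52066, 0.30579, giving H' = 1.00607 (working shown to 5 dp, full precision carried).
Station 2: N=9, proportions 0.11111, 0.11111, 0.22222, 0.33333, 0.11111, 0.11111, giving H' = 1.67699.
Difference = |1.00607 − 1.67699| = 0.67092, i.e. 0.671 to 3 decimal places.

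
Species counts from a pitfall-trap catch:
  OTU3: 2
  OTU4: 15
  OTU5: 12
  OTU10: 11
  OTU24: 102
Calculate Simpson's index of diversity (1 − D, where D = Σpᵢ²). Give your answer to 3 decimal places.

Total N = 2+15+12+11+102 = 142, so the proportions are 0.01408, 0.10563, 0.08451, 0.07746, 0.71831 (working shown to 5 dp, full precision carried).
D = 0.01408² + 0.10563² + 0.08451² + 0.07746² + 0.71831² = 0.00020 + 0.01116 + 0.00714 + 0.00600 + 0.51597 = 0.54047.
So 1 − D = 0.45953, i.e. 0.460 to 3 decimal places.

0.460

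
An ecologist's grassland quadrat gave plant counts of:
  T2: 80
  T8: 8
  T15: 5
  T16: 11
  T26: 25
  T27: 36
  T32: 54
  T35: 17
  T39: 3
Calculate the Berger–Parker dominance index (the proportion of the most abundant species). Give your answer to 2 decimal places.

0.33

Total N = 80+8+5+11+25+36+54+17+3 = 239, so the proportions are 0.3347, 0.0335, 0.0209, 0.046, 0.1046, 0.1506, 0.2259, 0.0711, 0.0126 (working shown to 4 dp, full precision carried).
The largest proportion is 0.3347, i.e. d = 0.33 to 2 decimal places.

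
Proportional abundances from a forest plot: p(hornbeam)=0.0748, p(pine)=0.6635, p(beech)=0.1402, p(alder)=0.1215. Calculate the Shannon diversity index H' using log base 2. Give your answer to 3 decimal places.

Each pᵢ log₂ pᵢ term (working shown to 5 dp, full precision carried): 0.0748×(-3.74082)=-0.27981, 0.6635×(-0.59183)=-0.39268, 0.1402×(-2.83444)=-0.39739, 0.1215×(-3.04097)=-0.36948.
Sum = -1.43936, so H' = 1.439.

1.439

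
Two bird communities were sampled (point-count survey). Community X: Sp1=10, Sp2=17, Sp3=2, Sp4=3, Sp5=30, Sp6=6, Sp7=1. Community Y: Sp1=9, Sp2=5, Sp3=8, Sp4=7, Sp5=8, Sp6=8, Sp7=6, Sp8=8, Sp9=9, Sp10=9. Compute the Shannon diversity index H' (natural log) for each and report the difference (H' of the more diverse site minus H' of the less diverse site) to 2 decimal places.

0.79

Community X: N=69, proportions 0.1449, 0.2464, 0.029, 0.0435, 0.4348, 0.087, 0.0145, giving H' = 1.4999 (working shown to 4 dp, full precision carried).
Community Y: N=77, proportions 0.1169, 0.0649, 0.1039, 0.0909, 0.1039, 0.1039, 0.0779, 0.1039, 0.1169, 0.1169, giving H' = 2.2881.
Difference = |1.4999 − 2.2881| = 0.7882, i.e. 0.79 to 2 decimal places.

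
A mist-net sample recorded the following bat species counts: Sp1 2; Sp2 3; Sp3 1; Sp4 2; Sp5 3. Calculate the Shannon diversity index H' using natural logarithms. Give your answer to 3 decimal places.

1.547

Total N = 2+3+1+2+3 = 11, so the proportions are 0.18182, 0.27273, 0.09091, 0.18182, 0.27273 (working shown to 5 dp, full precision carried).
Each pᵢ ln pᵢ term: 0.18182×(-1.70475)=-0.30995, 0.27273×(-1.29928)=-0.35435, 0.09091×(-2.39790)=-0.21799, 0.18182×(-1.70475)=-0.30995, 0.27273×(-1.29928)=-0.35435.
Sum = -1.54660, so H' = 1.547.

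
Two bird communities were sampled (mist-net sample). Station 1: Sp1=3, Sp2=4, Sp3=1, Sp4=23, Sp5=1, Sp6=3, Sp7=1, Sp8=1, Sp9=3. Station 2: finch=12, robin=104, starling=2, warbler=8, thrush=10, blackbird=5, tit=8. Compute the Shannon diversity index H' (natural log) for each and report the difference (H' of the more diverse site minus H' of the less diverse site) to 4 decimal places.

Station 1: N=40, proportions 0.075, 0.1, 0.025, 0.575, 0.025, 0.075, 0.025, 0.025, 0.075, giving H' = 1.500153 (working shown to 6 dp, full precision carried).
Station 2: N=149, proportions 0.080537, 0.697987, 0.013423, 0.053691, 0.067114, 0.033557, 0.053691, giving H' = 1.120953.
Difference = |1.500153 − 1.120953| = 0.379200, i.e. 0.3792 to 4 decimal places.

0.3792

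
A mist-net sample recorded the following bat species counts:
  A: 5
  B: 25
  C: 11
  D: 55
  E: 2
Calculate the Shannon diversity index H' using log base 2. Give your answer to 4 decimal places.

1.6582

Total N = 5+25+11+55+2 = 98, so the proportions are 0.05102, 0.255102, 0.112245, 0.561224, 0.020408 (working shown to 6 dp, full precision carried).
Each pᵢ log₂ pᵢ term: 0.05102×(-4.292782)=-0.219019, 0.255102×(-1.970854)=-0.502769, 0.112245×(-3.155278)=-0.354164, 0.561224×(-0.833350)=-0.467697, 0.020408×(-5.614710)=-0.114586.
Sum = -1.658235, so H' = 1.6582.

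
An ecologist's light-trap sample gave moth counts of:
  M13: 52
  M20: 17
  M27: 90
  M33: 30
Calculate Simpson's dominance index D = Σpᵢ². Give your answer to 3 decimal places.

Total N = 52+17+90+30 = 189, so the proportions are 0.27513, 0.08995, 0.47619, 0.15873 (working shown to 5 dp, full precision carried).
D = 0.27513² + 0.08995² + 0.47619² + 0.15873² = 0.07570 + 0.00809 + 0.22676 + 0.02520 = 0.33574.
To 3 decimal places, D = 0.336.

0.336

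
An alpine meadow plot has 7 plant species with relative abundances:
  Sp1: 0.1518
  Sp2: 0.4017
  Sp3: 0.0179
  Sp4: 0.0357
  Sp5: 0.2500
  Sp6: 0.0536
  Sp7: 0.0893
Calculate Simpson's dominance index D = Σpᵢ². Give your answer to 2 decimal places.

D = 0.1518² + 0.4017² + 0.0179² + 0.0357² + 0.25² + 0.0536² + 0.0893² = 0.0230 + 0.1614 + 0.0003 + 0.0013 + 0.0625 + 0.0029 + 0.0080 = 0.2593 (working shown to 4 dp, full precision carried).
To 2 decimal places, D = 0.26.

0.26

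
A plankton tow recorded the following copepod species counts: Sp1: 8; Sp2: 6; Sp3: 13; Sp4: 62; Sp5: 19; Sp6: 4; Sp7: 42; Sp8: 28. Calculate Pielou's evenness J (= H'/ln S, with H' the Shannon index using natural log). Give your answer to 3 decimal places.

0.842

Total N = 8+6+13+62+19+4+42+28 = 182, so the proportions are 0.04396, 0.03297, 0.07143, 0.34066, 0.1044, 0.02198, 0.23077, 0.15385 (working shown to 5 dp, full precision carried).
H' = −Σ pᵢ ln pᵢ = −((-0.13734) + (-0.11249) + (-0.18850) + (-0.36685) + (-0.23589) + (-0.08391) + (-0.33839) + (-0.28797)) = 1.75134.
With S = 8 species, ln S = 2.07944, so J = 1.75134/2.07944 = 0.84221, i.e. 0.842 to 3 decimal places.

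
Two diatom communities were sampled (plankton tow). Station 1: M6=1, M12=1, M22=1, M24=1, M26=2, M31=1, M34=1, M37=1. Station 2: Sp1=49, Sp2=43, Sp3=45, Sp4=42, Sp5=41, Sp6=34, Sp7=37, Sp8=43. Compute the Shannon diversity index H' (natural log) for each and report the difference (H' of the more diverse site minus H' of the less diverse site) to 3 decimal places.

0.031

Station 1: N=9, proportions 0.11111, 0.11111, 0.11111, 0.11111, 0.22222, 0.11111, 0.11111, 0.11111, giving H' = 2.04319 (working shown to 5 dp, full precision carried).
Station 2: N=334, proportions 0.14671, 0.12874, 0.13473, 0.12575, 0.12275, 0.1018, 0.11078, 0.12874, giving H' = 2.07401.
Difference = |2.04319 − 2.07401| = 0.03082, i.e. 0.031 to 3 decimal places.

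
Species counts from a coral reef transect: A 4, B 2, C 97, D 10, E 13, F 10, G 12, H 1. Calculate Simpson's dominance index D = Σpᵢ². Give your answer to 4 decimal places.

0.4479

Total N = 4+2+97+10+13+10+12+1 = 149, so the proportions are 0.026846, 0.013423, 0.651007, 0.067114, 0.087248, 0.067114, 0.080537, 0.006711 (working shown to 6 dp, full precision carried).
D = 0.026846² + 0.013423² + 0.651007² + 0.067114² + 0.087248² + 0.067114² + 0.080537² + 0.006711² = 0.000721 + 0.000180 + 0.423810 + 0.004504 + 0.007612 + 0.004504 + 0.006486 + 0.000045 = 0.447863.
To 4 decimal places, D = 0.4479.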